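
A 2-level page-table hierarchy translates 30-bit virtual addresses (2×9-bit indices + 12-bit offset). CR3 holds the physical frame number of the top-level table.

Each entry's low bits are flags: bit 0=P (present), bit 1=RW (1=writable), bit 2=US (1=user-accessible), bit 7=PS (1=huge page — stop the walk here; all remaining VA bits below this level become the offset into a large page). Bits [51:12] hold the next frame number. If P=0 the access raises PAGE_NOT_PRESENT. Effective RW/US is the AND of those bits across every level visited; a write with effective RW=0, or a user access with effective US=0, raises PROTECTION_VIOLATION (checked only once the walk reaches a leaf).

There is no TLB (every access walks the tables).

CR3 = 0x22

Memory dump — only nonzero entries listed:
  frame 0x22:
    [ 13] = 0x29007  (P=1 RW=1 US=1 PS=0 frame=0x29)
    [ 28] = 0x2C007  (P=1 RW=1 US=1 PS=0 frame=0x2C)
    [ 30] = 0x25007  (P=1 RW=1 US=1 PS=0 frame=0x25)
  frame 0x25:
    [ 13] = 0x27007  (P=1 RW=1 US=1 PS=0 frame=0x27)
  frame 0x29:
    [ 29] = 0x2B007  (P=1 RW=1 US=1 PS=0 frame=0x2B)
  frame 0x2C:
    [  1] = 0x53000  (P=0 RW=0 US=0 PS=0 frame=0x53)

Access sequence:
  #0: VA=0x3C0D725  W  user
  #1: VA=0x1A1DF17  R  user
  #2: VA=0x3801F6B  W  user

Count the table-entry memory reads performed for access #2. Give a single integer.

Trace:
#0 VA=0x3C0D725 (w,user):
  lvl0: tbl 0x22, slot 30 ⇒ 0x25007 (P1/RW1/US1/PS0)
  lvl1: tbl 0x25, slot 13 ⇒ 0x27007 (P1/RW1/US1/PS0)
  ⇒ phys 0x27725  [2 reads]
#1 VA=0x1A1DF17 (r,user):
  lvl0: tbl 0x22, slot 13 ⇒ 0x29007 (P1/RW1/US1/PS0)
  lvl1: tbl 0x29, slot 29 ⇒ 0x2B007 (P1/RW1/US1/PS0)
  ⇒ phys 0x2BF17  [2 reads]
#2 VA=0x3801F6B (w,user):
  lvl0: tbl 0x22, slot 28 ⇒ 0x2C007 (P1/RW1/US1/PS0)
  lvl1: tbl 0x2C, slot 1 ⇒ 0x53000 (P0/RW0/US0/PS0)
  → PAGE_NOT_PRESENT  (2 entries read)

Entries read for #2: 2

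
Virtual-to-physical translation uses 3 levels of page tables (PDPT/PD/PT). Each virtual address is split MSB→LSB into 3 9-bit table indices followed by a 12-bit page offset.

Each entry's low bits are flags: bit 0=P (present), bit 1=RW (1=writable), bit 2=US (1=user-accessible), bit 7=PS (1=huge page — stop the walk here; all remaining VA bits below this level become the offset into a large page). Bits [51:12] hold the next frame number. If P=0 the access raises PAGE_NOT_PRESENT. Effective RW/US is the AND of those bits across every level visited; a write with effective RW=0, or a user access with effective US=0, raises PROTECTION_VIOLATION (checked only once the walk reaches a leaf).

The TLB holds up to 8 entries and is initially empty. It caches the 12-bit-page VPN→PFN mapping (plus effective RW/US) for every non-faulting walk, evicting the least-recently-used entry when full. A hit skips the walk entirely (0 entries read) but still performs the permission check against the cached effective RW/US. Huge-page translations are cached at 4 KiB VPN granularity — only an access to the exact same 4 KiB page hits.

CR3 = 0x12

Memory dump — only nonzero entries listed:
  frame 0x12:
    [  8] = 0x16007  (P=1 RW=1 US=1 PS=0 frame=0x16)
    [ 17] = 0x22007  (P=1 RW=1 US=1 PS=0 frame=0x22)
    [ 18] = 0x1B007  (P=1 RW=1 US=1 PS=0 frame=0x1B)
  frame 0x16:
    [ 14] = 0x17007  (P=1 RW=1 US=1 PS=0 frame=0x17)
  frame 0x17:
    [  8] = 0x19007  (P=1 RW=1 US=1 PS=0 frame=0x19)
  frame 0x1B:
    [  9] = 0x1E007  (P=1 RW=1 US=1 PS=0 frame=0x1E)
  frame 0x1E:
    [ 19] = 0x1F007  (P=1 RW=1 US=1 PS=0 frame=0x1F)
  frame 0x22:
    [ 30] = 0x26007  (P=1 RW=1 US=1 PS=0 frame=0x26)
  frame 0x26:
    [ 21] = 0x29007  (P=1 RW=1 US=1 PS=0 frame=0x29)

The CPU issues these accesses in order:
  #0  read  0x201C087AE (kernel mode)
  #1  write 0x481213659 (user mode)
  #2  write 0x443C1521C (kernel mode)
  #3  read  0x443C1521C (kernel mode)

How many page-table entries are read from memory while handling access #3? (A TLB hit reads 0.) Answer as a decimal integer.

Walk each access:
#0 VA=0x201C087AE (r,kernel):
  lvl0: tbl 0x12, slot 8 ⇒ 0x16007 (P1/RW1/US1/PS0)
  lvl1: tbl 0x16, slot 14 ⇒ 0x17007 (P1/RW1/US1/PS0)
  lvl2: tbl 0x17, slot 8 ⇒ 0x19007 (P1/RW1/US1/PS0)
  ⇒ phys 0x197AE  [3 reads]
#1 VA=0x481213659 (w,user):
  lvl0: tbl 0x12, slot 18 ⇒ 0x1B007 (P1/RW1/US1/PS0)
  lvl1: tbl 0x1B, slot 9 ⇒ 0x1E007 (P1/RW1/US1/PS0)
  lvl2: tbl 0x1E, slot 19 ⇒ 0x1F007 (P1/RW1/US1/PS0)
  ⇒ phys 0x1F659  [3 reads]
#2 VA=0x443C1521C (w,kernel):
  lvl0: tbl 0x12, slot 17 ⇒ 0x22007 (P1/RW1/US1/PS0)
  lvl1: tbl 0x22, slot 30 ⇒ 0x26007 (P1/RW1/US1/PS0)
  lvl2: tbl 0x26, slot 21 ⇒ 0x29007 (P1/RW1/US1/PS0)
  ⇒ phys 0x2921C  [3 reads]
#3 VA=0x443C1521C (r,kernel):
  TLB hit vpn=0x443C15 → PA=0x2921C

Entries read for #3: 0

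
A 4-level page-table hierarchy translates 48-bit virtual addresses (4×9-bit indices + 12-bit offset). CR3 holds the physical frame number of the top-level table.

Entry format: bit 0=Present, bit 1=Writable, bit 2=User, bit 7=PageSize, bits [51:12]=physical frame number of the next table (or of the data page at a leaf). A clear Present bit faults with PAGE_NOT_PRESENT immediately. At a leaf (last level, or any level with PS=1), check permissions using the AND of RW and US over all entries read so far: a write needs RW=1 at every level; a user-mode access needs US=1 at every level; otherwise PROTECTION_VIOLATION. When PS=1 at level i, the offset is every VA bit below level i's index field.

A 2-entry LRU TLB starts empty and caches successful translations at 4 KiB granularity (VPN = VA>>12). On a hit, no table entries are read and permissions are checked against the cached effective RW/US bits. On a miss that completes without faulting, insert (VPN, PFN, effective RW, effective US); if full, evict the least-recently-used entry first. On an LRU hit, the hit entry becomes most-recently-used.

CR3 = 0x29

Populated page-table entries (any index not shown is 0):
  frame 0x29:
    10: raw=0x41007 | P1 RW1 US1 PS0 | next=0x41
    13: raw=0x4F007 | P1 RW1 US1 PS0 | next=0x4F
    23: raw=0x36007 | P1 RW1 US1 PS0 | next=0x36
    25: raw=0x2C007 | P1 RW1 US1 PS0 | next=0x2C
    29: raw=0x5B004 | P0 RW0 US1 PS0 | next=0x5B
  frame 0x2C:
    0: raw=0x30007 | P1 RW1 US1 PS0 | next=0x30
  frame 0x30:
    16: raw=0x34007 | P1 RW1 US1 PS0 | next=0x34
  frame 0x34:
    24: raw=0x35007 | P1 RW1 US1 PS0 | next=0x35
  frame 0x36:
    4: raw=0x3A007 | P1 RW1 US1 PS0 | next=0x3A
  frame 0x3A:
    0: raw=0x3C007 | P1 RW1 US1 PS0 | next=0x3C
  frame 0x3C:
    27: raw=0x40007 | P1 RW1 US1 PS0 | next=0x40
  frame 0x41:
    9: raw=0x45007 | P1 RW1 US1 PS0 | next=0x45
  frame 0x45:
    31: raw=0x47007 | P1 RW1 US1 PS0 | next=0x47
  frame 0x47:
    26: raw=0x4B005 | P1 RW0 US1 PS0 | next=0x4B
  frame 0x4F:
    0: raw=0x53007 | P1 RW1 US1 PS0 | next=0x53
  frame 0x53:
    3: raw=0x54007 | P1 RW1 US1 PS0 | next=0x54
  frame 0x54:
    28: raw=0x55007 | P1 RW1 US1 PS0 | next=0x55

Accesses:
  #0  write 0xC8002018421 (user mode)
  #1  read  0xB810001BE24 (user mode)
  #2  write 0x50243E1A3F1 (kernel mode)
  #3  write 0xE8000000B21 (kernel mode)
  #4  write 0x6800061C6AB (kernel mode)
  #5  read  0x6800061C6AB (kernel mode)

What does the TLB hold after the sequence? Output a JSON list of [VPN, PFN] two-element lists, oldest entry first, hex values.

Trace:
#0 VA=0xC8002018421 (w,user):
  [0] read 0x29 idx=25: raw=0x2C007 flags P=1 W=1 U=1 S=0
  [1] read 0x2C idx=0: raw=0x30007 flags P=1 W=1 U=1 S=0
  [2] read 0x30 idx=16: raw=0x34007 flags P=1 W=1 U=1 S=0
  [3] read 0x34 idx=24: raw=0x35007 flags P=1 W=1 U=1 S=0
  ✓ 0x35421  — 4 lookups
#1 VA=0xB810001BE24 (r,user):
  [0] read 0x29 idx=23: raw=0x36007 flags P=1 W=1 U=1 S=0
  [1] read 0x36 idx=4: raw=0x3A007 flags P=1 W=1 U=1 S=0
  [2] read 0x3A idx=0: raw=0x3C007 flags P=1 W=1 U=1 S=0
  [3] read 0x3C idx=27: raw=0x40007 flags P=1 W=1 U=1 S=0
  ✓ 0x40E24  — 4 lookups
#2 VA=0x50243E1A3F1 (w,kernel):
  [0] read 0x29 idx=10: raw=0x41007 flags P=1 W=1 U=1 S=0
  [1] read 0x41 idx=9: raw=0x45007 flags P=1 W=1 U=1 S=0
  [2] read 0x45 idx=31: raw=0x47007 flags P=1 W=1 U=1 S=0
  [3] read 0x47 idx=26: raw=0x4B005 flags P=1 W=0 U=1 S=0
  ⇒ fault: PROTECTION_VIOLATION  — 4 lookups
#3 VA=0xE8000000B21 (w,kernel):
  [0] read 0x29 idx=29: raw=0x5B004 flags P=0 W=0 U=1 S=0
  ⇒ fault: PAGE_NOT_PRESENT  — 1 lookups
#4 VA=0x6800061C6AB (w,kernel):
  [0] read 0x29 idx=13: raw=0x4F007 flags P=1 W=1 U=1 S=0
  [1] read 0x4F idx=0: raw=0x53007 flags P=1 W=1 U=1 S=0
  [2] read 0x53 idx=3: raw=0x54007 flags P=1 W=1 U=1 S=0
  [3] read 0x54 idx=28: raw=0x55007 flags P=1 W=1 U=1 S=0
  ✓ 0x556AB  — 4 lookups
#5 VA=0x6800061C6AB (r,kernel):
  TLB hit vpn=0x6800061C → PA=0x556AB

TLB: [["0xB810001B", "0x40"], ["0x6800061C", "0x55"]]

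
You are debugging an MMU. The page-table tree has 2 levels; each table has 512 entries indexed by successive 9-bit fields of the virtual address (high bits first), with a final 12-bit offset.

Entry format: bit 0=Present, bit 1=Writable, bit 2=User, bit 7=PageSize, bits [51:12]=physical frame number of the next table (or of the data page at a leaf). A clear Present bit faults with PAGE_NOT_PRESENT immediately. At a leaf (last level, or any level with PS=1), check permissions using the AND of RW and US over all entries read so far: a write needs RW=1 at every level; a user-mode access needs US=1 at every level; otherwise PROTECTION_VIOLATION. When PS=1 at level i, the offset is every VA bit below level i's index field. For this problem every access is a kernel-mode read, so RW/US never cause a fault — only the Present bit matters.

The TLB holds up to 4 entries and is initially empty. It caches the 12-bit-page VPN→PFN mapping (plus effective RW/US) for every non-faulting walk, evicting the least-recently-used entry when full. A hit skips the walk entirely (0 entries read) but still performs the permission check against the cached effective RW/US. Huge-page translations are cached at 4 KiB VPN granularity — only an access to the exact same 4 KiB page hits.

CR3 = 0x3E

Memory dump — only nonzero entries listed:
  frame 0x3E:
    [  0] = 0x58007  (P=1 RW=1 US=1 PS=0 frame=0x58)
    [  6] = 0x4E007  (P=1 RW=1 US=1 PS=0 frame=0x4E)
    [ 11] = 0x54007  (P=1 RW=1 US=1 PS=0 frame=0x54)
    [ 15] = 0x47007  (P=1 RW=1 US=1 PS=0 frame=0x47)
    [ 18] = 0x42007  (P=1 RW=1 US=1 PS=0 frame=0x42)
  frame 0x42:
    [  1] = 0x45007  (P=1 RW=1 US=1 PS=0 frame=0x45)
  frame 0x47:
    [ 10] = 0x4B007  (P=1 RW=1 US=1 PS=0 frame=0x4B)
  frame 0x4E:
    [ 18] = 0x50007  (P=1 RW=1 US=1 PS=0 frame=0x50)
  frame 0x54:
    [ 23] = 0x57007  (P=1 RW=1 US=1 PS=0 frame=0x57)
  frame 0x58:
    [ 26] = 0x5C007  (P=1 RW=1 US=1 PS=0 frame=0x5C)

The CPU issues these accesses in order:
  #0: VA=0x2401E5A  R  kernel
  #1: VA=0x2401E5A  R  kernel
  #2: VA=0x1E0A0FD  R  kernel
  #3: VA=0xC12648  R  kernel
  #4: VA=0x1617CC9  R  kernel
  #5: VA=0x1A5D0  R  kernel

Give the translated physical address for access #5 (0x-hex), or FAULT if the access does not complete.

Per-access translation:
#0 VA=0x2401E5A (r,kernel):
  L0 @0x3E[18] → 0x42007  P=1,RW=1,US=1,PS=0
  L1 @0x42[1] → 0x45007  P=1,RW=1,US=1,PS=0
  → PA=0x45E5A  (2 entries read)
#1 VA=0x2401E5A (r,kernel):
  TLB hit vpn=0x2401 → PA=0x45E5A
#2 VA=0x1E0A0FD (r,kernel):
  L0 @0x3E[15] → 0x47007  P=1,RW=1,US=1,PS=0
  L1 @0x47[10] → 0x4B007  P=1,RW=1,US=1,PS=0
  → PA=0x4B0FD  (2 entries read)
#3 VA=0xC12648 (r,kernel):
  L0 @0x3E[6] → 0x4E007  P=1,RW=1,US=1,PS=0
  L1 @0x4E[18] → 0x50007  P=1,RW=1,US=1,PS=0
  → PA=0x50648  (2 entries read)
#4 VA=0x1617CC9 (r,kernel):
  L0 @0x3E[11] → 0x54007  P=1,RW=1,US=1,PS=0
  L1 @0x54[23] → 0x57007  P=1,RW=1,US=1,PS=0
  → PA=0x57CC9  (2 entries read)
#5 VA=0x1A5D0 (r,kernel):
  L0 @0x3E[0] → 0x58007  P=1,RW=1,US=1,PS=0
  L1 @0x58[26] → 0x5C007  P=1,RW=1,US=1,PS=0
  → PA=0x5C5D0  (2 entries read)

Access #5 PA: 0x5C5D0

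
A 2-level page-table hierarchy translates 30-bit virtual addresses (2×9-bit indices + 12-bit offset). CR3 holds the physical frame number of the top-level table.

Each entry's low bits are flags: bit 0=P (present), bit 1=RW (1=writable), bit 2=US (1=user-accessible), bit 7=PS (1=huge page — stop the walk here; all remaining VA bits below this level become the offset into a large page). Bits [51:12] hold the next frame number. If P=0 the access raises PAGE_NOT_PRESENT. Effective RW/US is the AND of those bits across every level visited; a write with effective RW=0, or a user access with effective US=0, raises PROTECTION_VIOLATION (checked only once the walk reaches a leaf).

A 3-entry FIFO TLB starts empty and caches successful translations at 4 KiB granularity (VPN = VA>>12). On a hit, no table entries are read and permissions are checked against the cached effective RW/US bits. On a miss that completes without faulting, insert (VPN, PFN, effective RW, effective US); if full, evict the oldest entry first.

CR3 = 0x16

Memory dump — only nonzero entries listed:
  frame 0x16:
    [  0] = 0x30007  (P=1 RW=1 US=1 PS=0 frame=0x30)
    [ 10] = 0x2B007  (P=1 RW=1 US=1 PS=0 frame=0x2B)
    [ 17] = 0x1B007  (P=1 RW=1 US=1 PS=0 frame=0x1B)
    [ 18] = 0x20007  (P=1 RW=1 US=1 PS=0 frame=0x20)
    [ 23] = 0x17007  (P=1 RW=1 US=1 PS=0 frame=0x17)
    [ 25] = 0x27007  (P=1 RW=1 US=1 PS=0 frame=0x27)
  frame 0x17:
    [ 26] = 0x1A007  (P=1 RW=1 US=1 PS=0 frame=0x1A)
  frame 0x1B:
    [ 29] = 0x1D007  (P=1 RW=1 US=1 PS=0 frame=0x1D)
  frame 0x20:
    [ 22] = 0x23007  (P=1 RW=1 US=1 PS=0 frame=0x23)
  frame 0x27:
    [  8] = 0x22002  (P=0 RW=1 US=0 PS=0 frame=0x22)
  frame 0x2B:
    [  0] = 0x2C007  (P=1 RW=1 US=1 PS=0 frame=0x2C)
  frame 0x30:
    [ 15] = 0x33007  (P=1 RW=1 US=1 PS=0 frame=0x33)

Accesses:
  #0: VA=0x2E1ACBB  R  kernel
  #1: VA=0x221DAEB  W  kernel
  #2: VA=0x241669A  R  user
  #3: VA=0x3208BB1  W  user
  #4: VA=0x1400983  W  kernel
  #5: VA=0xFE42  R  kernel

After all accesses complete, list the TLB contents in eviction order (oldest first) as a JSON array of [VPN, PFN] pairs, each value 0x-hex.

Per-access translation:
#0 VA=0x2E1ACBB (r,kernel):
  lvl0: tbl 0x16, slot 23 ⇒ 0x17007 (P1/RW1/US1/PS0)
  lvl1: tbl 0x17, slot 26 ⇒ 0x1A007 (P1/RW1/US1/PS0)
  ⇒ phys 0x1ACBB  [2 reads]
#1 VA=0x221DAEB (w,kernel):
  lvl0: tbl 0x16, slot 17 ⇒ 0x1B007 (P1/RW1/US1/PS0)
  lvl1: tbl 0x1B, slot 29 ⇒ 0x1D007 (P1/RW1/US1/PS0)
  ⇒ phys 0x1DAEB  [2 reads]
#2 VA=0x241669A (r,user):
  lvl0: tbl 0x16, slot 18 ⇒ 0x20007 (P1/RW1/US1/PS0)
  lvl1: tbl 0x20, slot 22 ⇒ 0x23007 (P1/RW1/US1/PS0)
  ⇒ phys 0x2369A  [2 reads]
#3 VA=0x3208BB1 (w,user):
  lvl0: tbl 0x16, slot 25 ⇒ 0x27007 (P1/RW1/US1/PS0)
  lvl1: tbl 0x27, slot 8 ⇒ 0x22002 (P0/RW1/US0/PS0)
  ⇒ fault: PAGE_NOT_PRESENT  — 2 lookups
#4 VA=0x1400983 (w,kernel):
  lvl0: tbl 0x16, slot 10 ⇒ 0x2B007 (P1/RW1/US1/PS0)
  lvl1: tbl 0x2B, slot 0 ⇒ 0x2C007 (P1/RW1/US1/PS0)
  ⇒ phys 0x2C983  [2 reads]
#5 VA=0xFE42 (r,kernel):
  lvl0: tbl 0x16, slot 0 ⇒ 0x30007 (P1/RW1/US1/PS0)
  lvl1: tbl 0x30, slot 15 ⇒ 0x33007 (P1/RW1/US1/PS0)
  ⇒ phys 0x33E42  [2 reads]

TLB: [["0x2416", "0x23"], ["0x1400", "0x2C"], ["0xF", "0x33"]]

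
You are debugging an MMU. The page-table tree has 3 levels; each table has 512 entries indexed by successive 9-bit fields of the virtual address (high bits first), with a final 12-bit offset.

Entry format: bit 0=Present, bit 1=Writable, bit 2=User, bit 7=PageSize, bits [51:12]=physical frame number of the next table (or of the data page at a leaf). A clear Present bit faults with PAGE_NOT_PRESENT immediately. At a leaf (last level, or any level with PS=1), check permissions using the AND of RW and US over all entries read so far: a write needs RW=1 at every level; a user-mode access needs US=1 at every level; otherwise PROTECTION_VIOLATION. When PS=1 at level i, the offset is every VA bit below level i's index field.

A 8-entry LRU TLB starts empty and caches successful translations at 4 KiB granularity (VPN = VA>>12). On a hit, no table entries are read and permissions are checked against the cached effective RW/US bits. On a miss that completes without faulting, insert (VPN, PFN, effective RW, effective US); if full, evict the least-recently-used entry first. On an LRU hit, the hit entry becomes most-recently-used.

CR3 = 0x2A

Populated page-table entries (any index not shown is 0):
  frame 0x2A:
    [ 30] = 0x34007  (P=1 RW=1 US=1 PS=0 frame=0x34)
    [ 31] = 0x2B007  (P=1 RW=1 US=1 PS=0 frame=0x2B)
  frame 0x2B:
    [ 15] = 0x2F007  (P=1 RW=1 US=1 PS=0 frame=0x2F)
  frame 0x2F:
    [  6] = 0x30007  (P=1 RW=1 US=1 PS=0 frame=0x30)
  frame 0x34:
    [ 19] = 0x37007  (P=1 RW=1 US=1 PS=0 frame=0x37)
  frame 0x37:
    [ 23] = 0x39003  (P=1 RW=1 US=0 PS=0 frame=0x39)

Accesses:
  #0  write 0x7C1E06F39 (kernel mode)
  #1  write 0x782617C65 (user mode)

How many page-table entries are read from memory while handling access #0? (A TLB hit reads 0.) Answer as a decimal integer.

Walk each access:
#0 VA=0x7C1E06F39 (w,kernel):
  L0: frame=0x2A idx=31 entry=0x2B007 [P=1 RW=1 US=1 PS=0]
  L1: frame=0x2B idx=15 entry=0x2F007 [P=1 RW=1 US=1 PS=0]
  L2: frame=0x2F idx=6 entry=0x30007 [P=1 RW=1 US=1 PS=0]
  ✓ 0x30F39  — 3 lookups
#1 VA=0x782617C65 (w,user):
  L0: frame=0x2A idx=30 entry=0x34007 [P=1 RW=1 US=1 PS=0]
  L1: frame=0x34 idx=19 entry=0x37007 [P=1 RW=1 US=1 PS=0]
  L2: frame=0x37 idx=23 entry=0x39003 [P=1 RW=1 US=0 PS=0]
  → PROTECTION_VIOLATION  (3 entries read)

Entries read for #0: 3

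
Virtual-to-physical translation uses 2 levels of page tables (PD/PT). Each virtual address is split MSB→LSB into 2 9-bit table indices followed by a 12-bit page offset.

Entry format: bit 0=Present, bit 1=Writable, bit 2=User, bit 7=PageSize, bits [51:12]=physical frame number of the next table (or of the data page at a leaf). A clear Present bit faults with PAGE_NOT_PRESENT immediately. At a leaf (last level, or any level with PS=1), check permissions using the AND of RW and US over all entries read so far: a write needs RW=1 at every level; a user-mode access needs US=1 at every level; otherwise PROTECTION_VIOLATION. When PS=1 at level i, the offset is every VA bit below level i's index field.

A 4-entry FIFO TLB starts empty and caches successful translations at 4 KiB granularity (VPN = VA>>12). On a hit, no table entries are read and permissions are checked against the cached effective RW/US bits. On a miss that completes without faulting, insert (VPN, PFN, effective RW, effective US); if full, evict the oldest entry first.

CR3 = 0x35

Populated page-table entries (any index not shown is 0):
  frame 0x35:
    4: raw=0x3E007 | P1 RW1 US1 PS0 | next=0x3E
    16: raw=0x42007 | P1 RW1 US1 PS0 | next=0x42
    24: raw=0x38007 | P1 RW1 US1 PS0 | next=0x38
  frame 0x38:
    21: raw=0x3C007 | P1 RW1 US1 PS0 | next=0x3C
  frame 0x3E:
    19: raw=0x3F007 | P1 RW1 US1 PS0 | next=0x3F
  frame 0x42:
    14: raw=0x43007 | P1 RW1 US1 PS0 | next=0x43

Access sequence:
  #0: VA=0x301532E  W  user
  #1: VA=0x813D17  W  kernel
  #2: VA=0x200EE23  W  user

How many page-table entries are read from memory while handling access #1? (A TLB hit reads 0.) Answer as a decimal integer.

Walk each access:
#0 VA=0x301532E (w,user):
  lvl0: tbl 0x35, slot 24 ⇒ 0x38007 (P1/RW1/US1/PS0)
  lvl1: tbl 0x38, slot 21 ⇒ 0x3C007 (P1/RW1/US1/PS0)
  ✓ 0x3C32E  — 2 lookups
#1 VA=0x813D17 (w,kernel):
  lvl0: tbl 0x35, slot 4 ⇒ 0x3E007 (P1/RW1/US1/PS0)
  lvl1: tbl 0x3E, slot 19 ⇒ 0x3F007 (P1/RW1/US1/PS0)
  ✓ 0x3FD17  — 2 lookups
#2 VA=0x200EE23 (w,user):
  lvl0: tbl 0x35, slot 16 ⇒ 0x42007 (P1/RW1/US1/PS0)
  lvl1: tbl 0x42, slot 14 ⇒ 0x43007 (P1/RW1/US1/PS0)
  ✓ 0x43E23  — 2 lookups

Entries read for #1: 2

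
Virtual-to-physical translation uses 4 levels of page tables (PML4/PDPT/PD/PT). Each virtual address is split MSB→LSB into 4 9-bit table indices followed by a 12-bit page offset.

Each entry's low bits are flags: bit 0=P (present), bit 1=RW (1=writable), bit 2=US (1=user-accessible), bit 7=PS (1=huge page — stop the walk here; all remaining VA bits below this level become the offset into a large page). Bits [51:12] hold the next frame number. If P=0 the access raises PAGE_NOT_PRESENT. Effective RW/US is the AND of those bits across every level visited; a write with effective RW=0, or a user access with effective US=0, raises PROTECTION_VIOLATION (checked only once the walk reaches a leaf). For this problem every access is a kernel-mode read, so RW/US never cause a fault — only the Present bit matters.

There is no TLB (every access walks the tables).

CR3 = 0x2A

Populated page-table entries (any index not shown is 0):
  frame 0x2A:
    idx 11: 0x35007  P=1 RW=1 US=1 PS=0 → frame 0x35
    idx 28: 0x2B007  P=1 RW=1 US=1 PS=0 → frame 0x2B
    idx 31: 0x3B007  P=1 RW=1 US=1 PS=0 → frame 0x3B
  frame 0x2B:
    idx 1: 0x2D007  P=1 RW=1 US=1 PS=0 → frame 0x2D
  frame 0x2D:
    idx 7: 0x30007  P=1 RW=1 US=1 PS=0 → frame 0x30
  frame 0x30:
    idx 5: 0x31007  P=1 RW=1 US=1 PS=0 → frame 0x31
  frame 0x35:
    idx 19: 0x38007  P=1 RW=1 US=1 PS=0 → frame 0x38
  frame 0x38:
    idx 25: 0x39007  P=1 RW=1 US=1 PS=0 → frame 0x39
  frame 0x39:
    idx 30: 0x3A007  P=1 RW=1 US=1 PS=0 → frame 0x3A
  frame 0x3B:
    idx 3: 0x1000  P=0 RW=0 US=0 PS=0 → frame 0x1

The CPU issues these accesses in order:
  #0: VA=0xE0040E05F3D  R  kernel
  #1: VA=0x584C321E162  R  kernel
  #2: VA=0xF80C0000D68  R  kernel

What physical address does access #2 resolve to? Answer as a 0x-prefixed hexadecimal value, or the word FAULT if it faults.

Walk each access:
#0 VA=0xE0040E05F3D (r,kernel):
  L0: frame=0x2A idx=28 entry=0x2B007 [P=1 RW=1 US=1 PS=0]
  L1: frame=0x2B idx=1 entry=0x2D007 [P=1 RW=1 US=1 PS=0]
  L2: frame=0x2D idx=7 entry=0x30007 [P=1 RW=1 US=1 PS=0]
  L3: frame=0x30 idx=5 entry=0x31007 [P=1 RW=1 US=1 PS=0]
  → PA=0x31F3D  (4 entries read)
#1 VA=0x584C321E162 (r,kernel):
  L0: frame=0x2A idx=11 entry=0x35007 [P=1 RW=1 US=1 PS=0]
  L1: frame=0x35 idx=19 entry=0x38007 [P=1 RW=1 US=1 PS=0]
  L2: frame=0x38 idx=25 entry=0x39007 [P=1 RW=1 US=1 PS=0]
  L3: frame=0x39 idx=30 entry=0x3A007 [P=1 RW=1 US=1 PS=0]
  → PA=0x3A162  (4 entries read)
#2 VA=0xF80C0000D68 (r,kernel):
  L0: frame=0x2A idx=31 entry=0x3B007 [P=1 RW=1 US=1 PS=0]
  L1: frame=0x3B idx=3 entry=0x1000 [P=0 RW=0 US=0 PS=0]
  → PAGE_NOT_PRESENT  (2 entries read)

Access #2 PA: FAULT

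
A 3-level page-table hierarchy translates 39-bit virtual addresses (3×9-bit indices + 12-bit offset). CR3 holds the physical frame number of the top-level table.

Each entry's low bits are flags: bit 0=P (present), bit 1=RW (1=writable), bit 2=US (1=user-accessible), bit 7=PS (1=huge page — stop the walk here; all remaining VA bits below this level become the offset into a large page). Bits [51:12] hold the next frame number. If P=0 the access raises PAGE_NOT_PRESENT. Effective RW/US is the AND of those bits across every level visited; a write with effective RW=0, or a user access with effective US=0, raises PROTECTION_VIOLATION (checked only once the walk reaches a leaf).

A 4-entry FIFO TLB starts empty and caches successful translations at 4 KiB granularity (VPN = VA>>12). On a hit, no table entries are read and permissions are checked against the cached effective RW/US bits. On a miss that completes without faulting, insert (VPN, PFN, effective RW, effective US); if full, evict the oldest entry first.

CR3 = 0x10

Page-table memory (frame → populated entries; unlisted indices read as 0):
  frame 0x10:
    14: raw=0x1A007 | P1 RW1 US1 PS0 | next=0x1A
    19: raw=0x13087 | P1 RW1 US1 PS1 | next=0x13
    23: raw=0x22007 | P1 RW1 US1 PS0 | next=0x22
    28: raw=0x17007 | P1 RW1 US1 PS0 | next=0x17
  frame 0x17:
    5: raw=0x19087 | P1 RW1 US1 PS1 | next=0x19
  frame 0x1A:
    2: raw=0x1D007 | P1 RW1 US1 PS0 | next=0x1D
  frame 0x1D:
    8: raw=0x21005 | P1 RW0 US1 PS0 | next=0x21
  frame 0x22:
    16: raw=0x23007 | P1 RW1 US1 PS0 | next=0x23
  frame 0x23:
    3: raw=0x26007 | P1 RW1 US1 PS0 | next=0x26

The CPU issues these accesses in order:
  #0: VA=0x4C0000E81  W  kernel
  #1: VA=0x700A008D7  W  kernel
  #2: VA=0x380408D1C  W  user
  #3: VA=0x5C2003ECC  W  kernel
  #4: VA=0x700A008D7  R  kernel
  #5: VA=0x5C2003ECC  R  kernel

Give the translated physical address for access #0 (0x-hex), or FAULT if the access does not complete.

Walk each access:
#0 VA=0x4C0000E81 (w,kernel):
  lvl0: tbl 0x10, slot 19 ⇒ 0x13087 (P1/RW1/US1/PS1)
  → PA=0x13E81 (huge @L0)  (1 entries read)
#1 VA=0x700A008D7 (w,kernel):
  lvl0: tbl 0x10, slot 28 ⇒ 0x17007 (P1/RW1/US1/PS0)
  lvl1: tbl 0x17, slot 5 ⇒ 0x19087 (P1/RW1/US1/PS1)
  → PA=0x198D7 (huge @L1)  (2 entries read)
#2 VA=0x380408D1C (w,user):
  lvl0: tbl 0x10, slot 14 ⇒ 0x1A007 (P1/RW1/US1/PS0)
  lvl1: tbl 0x1A, slot 2 ⇒ 0x1D007 (P1/RW1/US1/PS0)
  lvl2: tbl 0x1D, slot 8 ⇒ 0x21005 (P1/RW0/US1/PS0)
  ⇒ fault: PROTECTION_VIOLATION  — 3 lookups
#3 VA=0x5C2003ECC (w,kernel):
  lvl0: tbl 0x10, slot 23 ⇒ 0x22007 (P1/RW1/US1/PS0)
  lvl1: tbl 0x22, slot 16 ⇒ 0x23007 (P1/RW1/US1/PS0)
  lvl2: tbl 0x23, slot 3 ⇒ 0x26007 (P1/RW1/US1/PS0)
  → PA=0x26ECC  (3 entries read)
#4 VA=0x700A008D7 (r,kernel):
  TLB hit vpn=0x700A00 → PA=0x198D7
#5 VA=0x5C2003ECC (r,kernel):
  TLB hit vpn=0x5C2003 → PA=0x26ECC

Access #0 PA: 0x13E81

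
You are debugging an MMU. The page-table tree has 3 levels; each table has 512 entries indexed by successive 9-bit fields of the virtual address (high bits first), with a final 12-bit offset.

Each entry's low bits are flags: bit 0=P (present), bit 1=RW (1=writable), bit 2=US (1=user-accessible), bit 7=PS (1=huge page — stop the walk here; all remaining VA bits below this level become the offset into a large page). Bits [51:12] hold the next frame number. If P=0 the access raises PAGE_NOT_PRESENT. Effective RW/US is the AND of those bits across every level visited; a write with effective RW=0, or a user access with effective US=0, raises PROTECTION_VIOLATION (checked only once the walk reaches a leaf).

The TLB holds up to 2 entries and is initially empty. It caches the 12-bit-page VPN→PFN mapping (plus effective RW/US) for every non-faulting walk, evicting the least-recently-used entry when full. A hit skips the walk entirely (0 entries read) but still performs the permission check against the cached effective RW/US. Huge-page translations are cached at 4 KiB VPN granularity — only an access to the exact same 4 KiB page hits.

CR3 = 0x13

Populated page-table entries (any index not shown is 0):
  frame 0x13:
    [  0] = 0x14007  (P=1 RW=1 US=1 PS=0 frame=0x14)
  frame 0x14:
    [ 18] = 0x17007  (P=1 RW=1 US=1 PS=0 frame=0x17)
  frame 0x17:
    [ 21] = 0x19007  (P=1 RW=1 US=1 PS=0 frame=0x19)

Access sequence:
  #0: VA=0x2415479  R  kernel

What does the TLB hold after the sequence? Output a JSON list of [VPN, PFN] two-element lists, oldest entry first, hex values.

Per-access translation:
#0 VA=0x2415479 (r,kernel):
  [0] read 0x13 idx=0: raw=0x14007 flags P=1 W=1 U=1 S=0
  [1] read 0x14 idx=18: raw=0x17007 flags P=1 W=1 U=1 S=0
  [2] read 0x17 idx=21: raw=0x19007 flags P=1 W=1 U=1 S=0
  → PA=0x19479  (3 entries read)

TLB: [["0x2415", "0x19"]]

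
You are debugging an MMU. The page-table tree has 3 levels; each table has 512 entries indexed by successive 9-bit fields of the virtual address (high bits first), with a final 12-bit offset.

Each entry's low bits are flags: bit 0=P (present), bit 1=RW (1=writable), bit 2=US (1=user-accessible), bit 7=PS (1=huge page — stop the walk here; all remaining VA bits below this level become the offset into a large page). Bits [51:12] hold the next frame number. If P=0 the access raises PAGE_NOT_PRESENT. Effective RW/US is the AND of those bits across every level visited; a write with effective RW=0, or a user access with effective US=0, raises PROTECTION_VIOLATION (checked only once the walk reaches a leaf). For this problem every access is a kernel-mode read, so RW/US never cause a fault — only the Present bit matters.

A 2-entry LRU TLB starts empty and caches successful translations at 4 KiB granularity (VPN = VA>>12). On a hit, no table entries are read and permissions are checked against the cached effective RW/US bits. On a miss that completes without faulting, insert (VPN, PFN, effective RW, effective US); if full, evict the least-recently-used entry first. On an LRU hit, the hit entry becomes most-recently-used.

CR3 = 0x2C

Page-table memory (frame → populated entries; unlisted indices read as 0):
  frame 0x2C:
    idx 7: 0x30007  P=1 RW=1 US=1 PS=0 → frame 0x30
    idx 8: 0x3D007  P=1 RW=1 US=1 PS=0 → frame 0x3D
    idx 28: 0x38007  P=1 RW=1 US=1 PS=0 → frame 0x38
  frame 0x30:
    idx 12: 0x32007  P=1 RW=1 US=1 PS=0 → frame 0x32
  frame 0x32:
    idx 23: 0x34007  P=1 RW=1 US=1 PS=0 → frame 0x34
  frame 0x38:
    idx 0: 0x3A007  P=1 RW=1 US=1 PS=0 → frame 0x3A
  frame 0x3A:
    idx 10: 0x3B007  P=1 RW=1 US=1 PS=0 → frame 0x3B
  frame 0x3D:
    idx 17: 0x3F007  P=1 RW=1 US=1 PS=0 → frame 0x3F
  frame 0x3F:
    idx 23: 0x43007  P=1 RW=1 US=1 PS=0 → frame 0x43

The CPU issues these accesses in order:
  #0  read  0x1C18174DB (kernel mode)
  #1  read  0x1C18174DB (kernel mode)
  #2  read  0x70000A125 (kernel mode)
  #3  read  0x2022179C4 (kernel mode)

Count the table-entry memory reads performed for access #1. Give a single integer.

Trace:
#0 VA=0x1C18174DB (r,kernel):
  lvl0: tbl 0x2C, slot 7 ⇒ 0x30007 (P1/RW1/US1/PS0)
  lvl1: tbl 0x30, slot 12 ⇒ 0x32007 (P1/RW1/US1/PS0)
  lvl2: tbl 0x32, slot 23 ⇒ 0x34007 (P1/RW1/US1/PS0)
  → PA=0x344DB  (3 entries read)
#1 VA=0x1C18174DB (r,kernel):
  TLB hit vpn=0x1C1817 → PA=0x344DB
#2 VA=0x70000A125 (r,kernel):
  lvl0: tbl 0x2C, slot 28 ⇒ 0x38007 (P1/RW1/US1/PS0)
  lvl1: tbl 0x38, slot 0 ⇒ 0x3A007 (P1/RW1/US1/PS0)
  lvl2: tbl 0x3A, slot 10 ⇒ 0x3B007 (P1/RW1/US1/PS0)
  → PA=0x3B125  (3 entries read)
#3 VA=0x2022179C4 (r,kernel):
  lvl0: tbl 0x2C, slot 8 ⇒ 0x3D007 (P1/RW1/US1/PS0)
  lvl1: tbl 0x3D, slot 17 ⇒ 0x3F007 (P1/RW1/US1/PS0)
  lvl2: tbl 0x3F, slot 23 ⇒ 0x43007 (P1/RW1/US1/PS0)
  → PA=0x439C4  (3 entries read)

Entries read for #1: 0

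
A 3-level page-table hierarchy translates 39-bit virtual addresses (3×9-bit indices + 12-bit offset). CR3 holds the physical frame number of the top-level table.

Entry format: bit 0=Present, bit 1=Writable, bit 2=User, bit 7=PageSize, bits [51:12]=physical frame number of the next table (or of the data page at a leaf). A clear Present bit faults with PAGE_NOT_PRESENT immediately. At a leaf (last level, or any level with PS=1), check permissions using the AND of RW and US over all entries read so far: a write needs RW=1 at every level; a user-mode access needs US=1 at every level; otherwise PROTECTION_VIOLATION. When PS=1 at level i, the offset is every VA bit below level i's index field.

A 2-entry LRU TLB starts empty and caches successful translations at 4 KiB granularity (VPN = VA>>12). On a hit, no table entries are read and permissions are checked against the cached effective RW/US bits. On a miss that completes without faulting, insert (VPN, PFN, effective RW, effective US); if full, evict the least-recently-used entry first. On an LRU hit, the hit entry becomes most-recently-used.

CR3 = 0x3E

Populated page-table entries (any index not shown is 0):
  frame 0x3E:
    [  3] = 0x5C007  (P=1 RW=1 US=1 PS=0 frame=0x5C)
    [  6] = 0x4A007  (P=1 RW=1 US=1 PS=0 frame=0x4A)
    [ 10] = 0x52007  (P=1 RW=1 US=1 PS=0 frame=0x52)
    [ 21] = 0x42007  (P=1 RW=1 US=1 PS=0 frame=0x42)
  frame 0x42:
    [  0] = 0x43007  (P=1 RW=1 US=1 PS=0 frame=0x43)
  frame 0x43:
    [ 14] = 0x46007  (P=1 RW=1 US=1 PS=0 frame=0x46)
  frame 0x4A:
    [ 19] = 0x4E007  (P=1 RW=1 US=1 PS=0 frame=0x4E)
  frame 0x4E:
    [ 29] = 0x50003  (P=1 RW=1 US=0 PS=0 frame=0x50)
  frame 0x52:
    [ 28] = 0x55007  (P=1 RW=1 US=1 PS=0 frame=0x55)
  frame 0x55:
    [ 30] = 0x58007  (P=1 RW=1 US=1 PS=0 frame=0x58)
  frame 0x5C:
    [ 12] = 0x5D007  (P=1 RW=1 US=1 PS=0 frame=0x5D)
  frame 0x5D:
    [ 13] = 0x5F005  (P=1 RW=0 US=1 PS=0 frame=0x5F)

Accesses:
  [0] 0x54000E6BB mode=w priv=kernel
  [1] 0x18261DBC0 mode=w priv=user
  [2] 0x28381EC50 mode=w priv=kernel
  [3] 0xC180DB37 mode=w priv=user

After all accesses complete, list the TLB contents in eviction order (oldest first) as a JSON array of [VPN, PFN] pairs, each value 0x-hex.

Trace:
#0 VA=0x54000E6BB (w,kernel):
  [0] read 0x3E idx=21: raw=0x42007 flags P=1 W=1 U=1 S=0
  [1] read 0x42 idx=0: raw=0x43007 flags P=1 W=1 U=1 S=0
  [2] read 0x43 idx=14: raw=0x46007 flags P=1 W=1 U=1 S=0
  ⇒ phys 0x466BB  [3 reads]
#1 VA=0x18261DBC0 (w,user):
  [0] read 0x3E idx=6: raw=0x4A007 flags P=1 W=1 U=1 S=0
  [1] read 0x4A idx=19: raw=0x4E007 flags P=1 W=1 U=1 S=0
  [2] read 0x4E idx=29: raw=0x50003 flags P=1 W=1 U=0 S=0
  ✗ PROTECTION_VIOLATION  [3 reads]
#2 VA=0x28381EC50 (w,kernel):
  [0] read 0x3E idx=10: raw=0x52007 flags P=1 W=1 U=1 S=0
  [1] read 0x52 idx=28: raw=0x55007 flags P=1 W=1 U=1 S=0
  [2] read 0x55 idx=30: raw=0x58007 flags P=1 W=1 U=1 S=0
  ⇒ phys 0x58C50  [3 reads]
#3 VA=0xC180DB37 (w,user):
  [0] read 0x3E idx=3: raw=0x5C007 flags P=1 W=1 U=1 S=0
  [1] read 0x5C idx=12: raw=0x5D007 flags P=1 W=1 U=1 S=0
  [2] read 0x5D idx=13: raw=0x5F005 flags P=1 W=0 U=1 S=0
  ✗ PROTECTION_VIOLATION  [3 reads]

TLB: [["0x54000E", "0x46"], ["0x28381E", "0x58"]]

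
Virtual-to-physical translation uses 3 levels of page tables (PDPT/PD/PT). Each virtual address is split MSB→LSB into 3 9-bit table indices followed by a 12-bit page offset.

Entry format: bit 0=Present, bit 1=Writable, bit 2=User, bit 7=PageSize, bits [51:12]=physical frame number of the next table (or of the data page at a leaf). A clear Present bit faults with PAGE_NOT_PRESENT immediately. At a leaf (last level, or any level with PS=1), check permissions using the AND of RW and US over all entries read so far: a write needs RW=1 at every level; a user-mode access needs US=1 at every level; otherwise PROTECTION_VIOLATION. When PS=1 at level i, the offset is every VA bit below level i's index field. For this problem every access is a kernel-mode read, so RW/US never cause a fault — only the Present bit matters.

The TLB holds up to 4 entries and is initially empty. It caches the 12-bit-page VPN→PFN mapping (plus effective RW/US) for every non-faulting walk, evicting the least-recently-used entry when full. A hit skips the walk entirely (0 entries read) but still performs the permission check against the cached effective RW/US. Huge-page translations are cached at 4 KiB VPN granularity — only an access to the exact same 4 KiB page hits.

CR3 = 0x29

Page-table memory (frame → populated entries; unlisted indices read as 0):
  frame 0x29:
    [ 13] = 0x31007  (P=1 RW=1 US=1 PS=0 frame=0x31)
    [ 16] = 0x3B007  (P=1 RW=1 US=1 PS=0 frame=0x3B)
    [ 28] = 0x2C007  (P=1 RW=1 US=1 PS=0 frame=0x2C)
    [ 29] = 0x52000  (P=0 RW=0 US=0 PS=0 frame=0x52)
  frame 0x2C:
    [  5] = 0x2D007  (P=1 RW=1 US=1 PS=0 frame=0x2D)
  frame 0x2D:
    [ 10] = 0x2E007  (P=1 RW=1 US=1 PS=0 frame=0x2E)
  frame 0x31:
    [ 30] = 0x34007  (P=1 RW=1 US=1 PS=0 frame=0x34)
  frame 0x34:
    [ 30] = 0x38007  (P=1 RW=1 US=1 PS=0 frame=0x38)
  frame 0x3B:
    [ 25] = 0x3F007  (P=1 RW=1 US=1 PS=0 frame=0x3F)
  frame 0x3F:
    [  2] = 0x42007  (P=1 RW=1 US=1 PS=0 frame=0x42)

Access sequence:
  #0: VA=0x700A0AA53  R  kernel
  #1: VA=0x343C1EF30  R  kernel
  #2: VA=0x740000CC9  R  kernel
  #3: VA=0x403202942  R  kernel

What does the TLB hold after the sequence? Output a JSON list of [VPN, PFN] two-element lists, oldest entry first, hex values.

Trace:
#0 VA=0x700A0AA53 (r,kernel):
  [0] read 0x29 idx=28: raw=0x2C007 flags P=1 W=1 U=1 S=0
  [1] read 0x2C idx=5: raw=0x2D007 flags P=1 W=1 U=1 S=0
  [2] read 0x2D idx=10: raw=0x2E007 flags P=1 W=1 U=1 S=0
  ✓ 0x2EA53  — 3 lookups
#1 VA=0x343C1EF30 (r,kernel):
  [0] read 0x29 idx=13: raw=0x31007 flags P=1 W=1 U=1 S=0
  [1] read 0x31 idx=30: raw=0x34007 flags P=1 W=1 U=1 S=0
  [2] read 0x34 idx=30: raw=0x38007 flags P=1 W=1 U=1 S=0
  ✓ 0x38F30  — 3 lookups
#2 VA=0x740000CC9 (r,kernel):
  [0] read 0x29 idx=29: raw=0x52000 flags P=0 W=0 U=0 S=0
  ✗ PAGE_NOT_PRESENT  [1 reads]
#3 VA=0x403202942 (r,kernel):
  [0] read 0x29 idx=16: raw=0x3B007 flags P=1 W=1 U=1 S=0
  [1] read 0x3B idx=25: raw=0x3F007 flags P=1 W=1 U=1 S=0
  [2] read 0x3F idx=2: raw=0x42007 flags P=1 W=1 U=1 S=0
  ✓ 0x42942  — 3 lookups

TLB: [["0x700A0A", "0x2E"], ["0x343C1E", "0x38"], ["0x403202", "0x42"]]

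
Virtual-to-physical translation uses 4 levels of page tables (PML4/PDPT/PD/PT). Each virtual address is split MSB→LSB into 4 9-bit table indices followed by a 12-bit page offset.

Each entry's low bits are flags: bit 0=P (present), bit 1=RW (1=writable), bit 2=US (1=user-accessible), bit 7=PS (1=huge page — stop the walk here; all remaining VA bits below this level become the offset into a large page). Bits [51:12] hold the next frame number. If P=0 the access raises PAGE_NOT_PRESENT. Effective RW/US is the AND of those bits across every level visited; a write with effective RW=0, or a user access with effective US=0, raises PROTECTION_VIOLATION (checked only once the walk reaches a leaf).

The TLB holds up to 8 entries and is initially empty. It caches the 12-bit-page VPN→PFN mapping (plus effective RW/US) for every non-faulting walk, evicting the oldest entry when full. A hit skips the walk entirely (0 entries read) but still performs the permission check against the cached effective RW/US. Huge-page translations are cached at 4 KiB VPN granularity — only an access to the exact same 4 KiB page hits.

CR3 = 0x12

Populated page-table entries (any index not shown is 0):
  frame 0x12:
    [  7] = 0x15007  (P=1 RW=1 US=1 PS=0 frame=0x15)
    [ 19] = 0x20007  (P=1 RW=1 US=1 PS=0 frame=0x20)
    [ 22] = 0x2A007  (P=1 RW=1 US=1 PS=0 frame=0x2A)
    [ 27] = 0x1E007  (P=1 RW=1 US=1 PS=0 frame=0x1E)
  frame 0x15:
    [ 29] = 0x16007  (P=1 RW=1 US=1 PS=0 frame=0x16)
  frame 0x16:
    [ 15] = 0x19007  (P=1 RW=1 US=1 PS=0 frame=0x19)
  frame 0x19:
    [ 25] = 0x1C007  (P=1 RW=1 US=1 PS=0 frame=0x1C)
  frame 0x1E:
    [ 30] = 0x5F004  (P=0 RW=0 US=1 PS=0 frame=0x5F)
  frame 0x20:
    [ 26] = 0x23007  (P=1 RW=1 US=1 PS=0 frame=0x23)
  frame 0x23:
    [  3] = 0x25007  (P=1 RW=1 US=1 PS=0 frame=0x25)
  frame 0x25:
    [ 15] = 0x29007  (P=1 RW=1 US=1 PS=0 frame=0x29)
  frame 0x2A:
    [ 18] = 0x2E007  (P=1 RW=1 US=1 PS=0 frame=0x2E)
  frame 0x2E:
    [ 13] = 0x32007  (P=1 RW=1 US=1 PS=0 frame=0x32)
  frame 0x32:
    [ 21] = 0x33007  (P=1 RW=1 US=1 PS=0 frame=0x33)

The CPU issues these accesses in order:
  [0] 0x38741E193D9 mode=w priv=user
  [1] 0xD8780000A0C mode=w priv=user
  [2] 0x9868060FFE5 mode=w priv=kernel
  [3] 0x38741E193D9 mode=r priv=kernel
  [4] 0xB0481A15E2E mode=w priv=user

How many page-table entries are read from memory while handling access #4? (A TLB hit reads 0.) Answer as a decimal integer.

Per-access translation:
#0 VA=0x38741E193D9 (w,user):
  [0] read 0x12 idx=7: raw=0x15007 flags P=1 W=1 U=1 S=0
  [1] read 0x15 idx=29: raw=0x16007 flags P=1 W=1 U=1 S=0
  [2] read 0x16 idx=15: raw=0x19007 flags P=1 W=1 U=1 S=0
  [3] read 0x19 idx=25: raw=0x1C007 flags P=1 W=1 U=1 S=0
  ⇒ phys 0x1C3D9  [4 reads]
#1 VA=0xD8780000A0C (w,user):
  [0] read 0x12 idx=27: raw=0x1E007 flags P=1 W=1 U=1 S=0
  [1] read 0x1E idx=30: raw=0x5F004 flags P=0 W=0 U=1 S=0
  ✗ PAGE_NOT_PRESENT  [2 reads]
#2 VA=0x9868060FFE5 (w,kernel):
  [0] read 0x12 idx=19: raw=0x20007 flags P=1 W=1 U=1 S=0
  [1] read 0x20 idx=26: raw=0x23007 flags P=1 W=1 U=1 S=0
  [2] read 0x23 idx=3: raw=0x25007 flags P=1 W=1 U=1 S=0
  [3] read 0x25 idx=15: raw=0x29007 flags P=1 W=1 U=1 S=0
  ⇒ phys 0x29FE5  [4 reads]
#3 VA=0x38741E193D9 (r,kernel):
  TLB hit vpn=0x38741E19 → PA=0x1C3D9
#4 VA=0xB0481A15E2E (w,user):
  [0] read 0x12 idx=22: raw=0x2A007 flags P=1 W=1 U=1 S=0
  [1] read 0x2A idx=18: raw=0x2E007 flags P=1 W=1 U=1 S=0
  [2] read 0x2E idx=13: raw=0x32007 flags P=1 W=1 U=1 S=0
  [3] read 0x32 idx=21: raw=0x33007 flags P=1 W=1 U=1 S=0
  ⇒ phys 0x33E2E  [4 reads]

Entries read for #4: 4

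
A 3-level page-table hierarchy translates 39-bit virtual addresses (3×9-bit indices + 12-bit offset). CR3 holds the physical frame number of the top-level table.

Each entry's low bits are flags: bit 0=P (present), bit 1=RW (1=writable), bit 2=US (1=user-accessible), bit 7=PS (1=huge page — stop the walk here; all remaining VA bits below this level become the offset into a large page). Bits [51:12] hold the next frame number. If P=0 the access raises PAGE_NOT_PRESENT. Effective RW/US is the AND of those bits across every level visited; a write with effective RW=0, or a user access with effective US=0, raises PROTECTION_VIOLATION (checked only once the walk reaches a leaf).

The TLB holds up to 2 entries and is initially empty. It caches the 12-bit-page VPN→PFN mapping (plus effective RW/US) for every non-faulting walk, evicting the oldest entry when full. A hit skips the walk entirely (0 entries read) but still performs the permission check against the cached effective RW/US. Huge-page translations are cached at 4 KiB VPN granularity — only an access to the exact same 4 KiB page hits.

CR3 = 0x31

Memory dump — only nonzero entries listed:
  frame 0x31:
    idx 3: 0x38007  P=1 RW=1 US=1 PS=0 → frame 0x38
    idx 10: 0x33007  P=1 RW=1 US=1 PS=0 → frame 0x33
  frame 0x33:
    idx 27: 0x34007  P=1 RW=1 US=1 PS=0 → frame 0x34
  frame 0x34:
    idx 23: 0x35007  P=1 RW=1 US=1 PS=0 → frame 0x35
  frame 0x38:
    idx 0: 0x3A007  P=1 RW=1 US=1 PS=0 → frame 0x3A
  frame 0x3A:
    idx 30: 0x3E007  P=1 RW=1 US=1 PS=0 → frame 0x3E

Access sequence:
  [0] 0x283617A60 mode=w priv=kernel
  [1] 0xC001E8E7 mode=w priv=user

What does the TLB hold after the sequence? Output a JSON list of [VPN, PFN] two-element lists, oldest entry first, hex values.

Trace:
#0 VA=0x283617A60 (w,kernel):
  L0: frame=0x31 idx=10 entry=0x33007 [P=1 RW=1 US=1 PS=0]
  L1: frame=0x33 idx=27 entry=0x34007 [P=1 RW=1 US=1 PS=0]
  L2: frame=0x34 idx=23 entry=0x35007 [P=1 RW=1 US=1 PS=0]
  → PA=0x35A60  (3 entries read)
#1 VA=0xC001E8E7 (w,user):
  L0: frame=0x31 idx=3 entry=0x38007 [P=1 RW=1 US=1 PS=0]
  L1: frame=0x38 idx=0 entry=0x3A007 [P=1 RW=1 US=1 PS=0]
  L2: frame=0x3A idx=30 entry=0x3E007 [P=1 RW=1 US=1 PS=0]
  → PA=0x3E8E7  (3 entries read)

TLB: [["0x283617", "0x35"], ["0xC001E", "0x3E"]]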